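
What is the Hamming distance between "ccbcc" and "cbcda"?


Comparing "ccbcc" and "cbcda" position by position:
  Position 0: 'c' vs 'c' => same
  Position 1: 'c' vs 'b' => differ
  Position 2: 'b' vs 'c' => differ
  Position 3: 'c' vs 'd' => differ
  Position 4: 'c' vs 'a' => differ
Total differences (Hamming distance): 4

4


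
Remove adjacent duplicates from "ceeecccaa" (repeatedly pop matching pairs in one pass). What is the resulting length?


Input: ceeecccaa
Stack-based adjacent duplicate removal:
  Read 'c': push. Stack: c
  Read 'e': push. Stack: ce
  Read 'e': matches stack top 'e' => pop. Stack: c
  Read 'e': push. Stack: ce
  Read 'c': push. Stack: cec
  Read 'c': matches stack top 'c' => pop. Stack: ce
  Read 'c': push. Stack: cec
  Read 'a': push. Stack: ceca
  Read 'a': matches stack top 'a' => pop. Stack: cec
Final stack: "cec" (length 3)

3


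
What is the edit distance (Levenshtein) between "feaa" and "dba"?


Computing edit distance: "feaa" -> "dba"
DP table:
           d    b    a
      0    1    2    3
  f   1    1    2    3
  e   2    2    2    3
  a   3    3    3    2
  a   4    4    4    3
Edit distance = dp[4][3] = 3

3


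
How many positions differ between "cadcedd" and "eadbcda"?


Comparing "cadcedd" and "eadbcda" position by position:
  Position 0: 'c' vs 'e' => DIFFER
  Position 1: 'a' vs 'a' => same
  Position 2: 'd' vs 'd' => same
  Position 3: 'c' vs 'b' => DIFFER
  Position 4: 'e' vs 'c' => DIFFER
  Position 5: 'd' vs 'd' => same
  Position 6: 'd' vs 'a' => DIFFER
Positions that differ: 4

4


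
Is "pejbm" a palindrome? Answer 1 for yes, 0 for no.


Input: pejbm
Reversed: mbjep
  Compare pos 0 ('p') with pos 4 ('m'): MISMATCH
  Compare pos 1 ('e') with pos 3 ('b'): MISMATCH
Result: not a palindrome

0


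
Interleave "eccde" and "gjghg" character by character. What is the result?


Interleaving "eccde" and "gjghg":
  Position 0: 'e' from first, 'g' from second => "eg"
  Position 1: 'c' from first, 'j' from second => "cj"
  Position 2: 'c' from first, 'g' from second => "cg"
  Position 3: 'd' from first, 'h' from second => "dh"
  Position 4: 'e' from first, 'g' from second => "eg"
Result: egcjcgdheg

egcjcgdheg


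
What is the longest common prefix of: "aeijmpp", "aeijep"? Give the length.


Words: aeijmpp, aeijep
  Position 0: all 'a' => match
  Position 1: all 'e' => match
  Position 2: all 'i' => match
  Position 3: all 'j' => match
  Position 4: ('m', 'e') => mismatch, stop
LCP = "aeij" (length 4)

4


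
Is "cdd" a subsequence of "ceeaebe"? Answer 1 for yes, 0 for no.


Check if "cdd" is a subsequence of "ceeaebe"
Greedy scan:
  Position 0 ('c'): matches sub[0] = 'c'
  Position 1 ('e'): no match needed
  Position 2 ('e'): no match needed
  Position 3 ('a'): no match needed
  Position 4 ('e'): no match needed
  Position 5 ('b'): no match needed
  Position 6 ('e'): no match needed
Only matched 1/3 characters => not a subsequence

0


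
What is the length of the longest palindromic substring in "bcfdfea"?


Input: "bcfdfea"
Checking substrings for palindromes:
  [2:5] "fdf" (len 3) => palindrome
Longest palindromic substring: "fdf" with length 3

3


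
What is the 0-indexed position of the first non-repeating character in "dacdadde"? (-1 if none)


Input: dacdadde
Character frequencies:
  'a': 2
  'c': 1
  'd': 4
  'e': 1
Scanning left to right for freq == 1:
  Position 0 ('d'): freq=4, skip
  Position 1 ('a'): freq=2, skip
  Position 2 ('c'): unique! => answer = 2

2


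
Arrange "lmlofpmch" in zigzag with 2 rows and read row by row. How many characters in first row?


Zigzag "lmlofpmch" into 2 rows:
Placing characters:
  'l' => row 0
  'm' => row 1
  'l' => row 0
  'o' => row 1
  'f' => row 0
  'p' => row 1
  'm' => row 0
  'c' => row 1
  'h' => row 0
Rows:
  Row 0: "llfmh"
  Row 1: "mopc"
First row length: 5

5


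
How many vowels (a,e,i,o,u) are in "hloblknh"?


Input: hloblknh
Checking each character:
  'h' at position 0: consonant
  'l' at position 1: consonant
  'o' at position 2: vowel (running total: 1)
  'b' at position 3: consonant
  'l' at position 4: consonant
  'k' at position 5: consonant
  'n' at position 6: consonant
  'h' at position 7: consonant
Total vowels: 1

1


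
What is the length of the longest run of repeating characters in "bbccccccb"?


Input: "bbccccccb"
Scanning for longest run:
  Position 1 ('b'): continues run of 'b', length=2
  Position 2 ('c'): new char, reset run to 1
  Position 3 ('c'): continues run of 'c', length=2
  Position 4 ('c'): continues run of 'c', length=3
  Position 5 ('c'): continues run of 'c', length=4
  Position 6 ('c'): continues run of 'c', length=5
  Position 7 ('c'): continues run of 'c', length=6
  Position 8 ('b'): new char, reset run to 1
Longest run: 'c' with length 6

6


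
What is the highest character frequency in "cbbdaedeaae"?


Input: cbbdaedeaae
Character counts:
  'a': 3
  'b': 2
  'c': 1
  'd': 2
  'e': 3
Maximum frequency: 3

3


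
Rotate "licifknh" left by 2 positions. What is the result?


Input: "licifknh", rotate left by 2
First 2 characters: "li"
Remaining characters: "cifknh"
Concatenate remaining + first: "cifknh" + "li" = "cifknhli"

cifknhli


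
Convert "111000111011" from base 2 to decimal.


Input: "111000111011" in base 2
Positional expansion:
  Digit '1' (value 1) x 2^11 = 2048
  Digit '1' (value 1) x 2^10 = 1024
  Digit '1' (value 1) x 2^9 = 512
  Digit '0' (value 0) x 2^8 = 0
  Digit '0' (value 0) x 2^7 = 0
  Digit '0' (value 0) x 2^6 = 0
  Digit '1' (value 1) x 2^5 = 32
  Digit '1' (value 1) x 2^4 = 16
  Digit '1' (value 1) x 2^3 = 8
  Digit '0' (value 0) x 2^2 = 0
  Digit '1' (value 1) x 2^1 = 2
  Digit '1' (value 1) x 2^0 = 1
Sum = 3643

3643


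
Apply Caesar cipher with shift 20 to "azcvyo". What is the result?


Caesar cipher: shift "azcvyo" by 20
  'a' (pos 0) + 20 = pos 20 = 'u'
  'z' (pos 25) + 20 = pos 19 = 't'
  'c' (pos 2) + 20 = pos 22 = 'w'
  'v' (pos 21) + 20 = pos 15 = 'p'
  'y' (pos 24) + 20 = pos 18 = 's'
  'o' (pos 14) + 20 = pos 8 = 'i'
Result: utwpsi

utwpsi


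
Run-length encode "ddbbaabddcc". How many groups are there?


Input: ddbbaabddcc
Scanning for consecutive runs:
  Group 1: 'd' x 2 (positions 0-1)
  Group 2: 'b' x 2 (positions 2-3)
  Group 3: 'a' x 2 (positions 4-5)
  Group 4: 'b' x 1 (positions 6-6)
  Group 5: 'd' x 2 (positions 7-8)
  Group 6: 'c' x 2 (positions 9-10)
Total groups: 6

6


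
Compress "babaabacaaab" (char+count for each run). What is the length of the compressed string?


Input: babaabacaaab
Runs:
  'b' x 1 => "b1"
  'a' x 1 => "a1"
  'b' x 1 => "b1"
  'a' x 2 => "a2"
  'b' x 1 => "b1"
  'a' x 1 => "a1"
  'c' x 1 => "c1"
  'a' x 3 => "a3"
  'b' x 1 => "b1"
Compressed: "b1a1b1a2b1a1c1a3b1"
Compressed length: 18

18


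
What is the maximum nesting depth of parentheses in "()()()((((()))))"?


Input: "()()()((((()))))"
Tracking depth:
  Position 0 '(': depth becomes 1
  Position 1 ')': depth becomes 0
  Position 2 '(': depth becomes 1
  Position 3 ')': depth becomes 0
  Position 4 '(': depth becomes 1
  Position 5 ')': depth becomes 0
  Position 6 '(': depth becomes 1
  Position 7 '(': depth becomes 2
  Position 8 '(': depth becomes 3
  Position 9 '(': depth becomes 4
  Position 10 '(': depth becomes 5
  Position 11 ')': depth becomes 4
  Position 12 ')': depth becomes 3
  Position 13 ')': depth becomes 2
  Position 14 ')': depth becomes 1
  Position 15 ')': depth becomes 0
Maximum depth reached: 5

5


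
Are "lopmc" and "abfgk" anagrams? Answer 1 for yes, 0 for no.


Strings: "lopmc", "abfgk"
Sorted first:  clmop
Sorted second: abfgk
Differ at position 0: 'c' vs 'a' => not anagrams

0


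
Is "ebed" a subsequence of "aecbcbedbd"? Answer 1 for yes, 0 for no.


Check if "ebed" is a subsequence of "aecbcbedbd"
Greedy scan:
  Position 0 ('a'): no match needed
  Position 1 ('e'): matches sub[0] = 'e'
  Position 2 ('c'): no match needed
  Position 3 ('b'): matches sub[1] = 'b'
  Position 4 ('c'): no match needed
  Position 5 ('b'): no match needed
  Position 6 ('e'): matches sub[2] = 'e'
  Position 7 ('d'): matches sub[3] = 'd'
  Position 8 ('b'): no match needed
  Position 9 ('d'): no match needed
All 4 characters matched => is a subsequence

1


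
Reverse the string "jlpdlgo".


Input: jlpdlgo
Reading characters right to left:
  Position 6: 'o'
  Position 5: 'g'
  Position 4: 'l'
  Position 3: 'd'
  Position 2: 'p'
  Position 1: 'l'
  Position 0: 'j'
Reversed: ogldplj

ogldplj


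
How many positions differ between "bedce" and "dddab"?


Comparing "bedce" and "dddab" position by position:
  Position 0: 'b' vs 'd' => DIFFER
  Position 1: 'e' vs 'd' => DIFFER
  Position 2: 'd' vs 'd' => same
  Position 3: 'c' vs 'a' => DIFFER
  Position 4: 'e' vs 'b' => DIFFER
Positions that differ: 4

4


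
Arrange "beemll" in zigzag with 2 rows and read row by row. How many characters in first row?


Zigzag "beemll" into 2 rows:
Placing characters:
  'b' => row 0
  'e' => row 1
  'e' => row 0
  'm' => row 1
  'l' => row 0
  'l' => row 1
Rows:
  Row 0: "bel"
  Row 1: "eml"
First row length: 3

3


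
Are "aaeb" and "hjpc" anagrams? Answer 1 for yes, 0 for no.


Strings: "aaeb", "hjpc"
Sorted first:  aabe
Sorted second: chjp
Differ at position 0: 'a' vs 'c' => not anagrams

0


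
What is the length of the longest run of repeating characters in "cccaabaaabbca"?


Input: "cccaabaaabbca"
Scanning for longest run:
  Position 1 ('c'): continues run of 'c', length=2
  Position 2 ('c'): continues run of 'c', length=3
  Position 3 ('a'): new char, reset run to 1
  Position 4 ('a'): continues run of 'a', length=2
  Position 5 ('b'): new char, reset run to 1
  Position 6 ('a'): new char, reset run to 1
  Position 7 ('a'): continues run of 'a', length=2
  Position 8 ('a'): continues run of 'a', length=3
  Position 9 ('b'): new char, reset run to 1
  Position 10 ('b'): continues run of 'b', length=2
  Position 11 ('c'): new char, reset run to 1
  Position 12 ('a'): new char, reset run to 1
Longest run: 'c' with length 3

3


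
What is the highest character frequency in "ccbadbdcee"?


Input: ccbadbdcee
Character counts:
  'a': 1
  'b': 2
  'c': 3
  'd': 2
  'e': 2
Maximum frequency: 3

3


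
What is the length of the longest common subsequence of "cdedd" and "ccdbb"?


LCS of "cdedd" and "ccdbb"
DP table:
           c    c    d    b    b
      0    0    0    0    0    0
  c   0    1    1    1    1    1
  d   0    1    1    2    2    2
  e   0    1    1    2    2    2
  d   0    1    1    2    2    2
  d   0    1    1    2    2    2
LCS length = dp[5][5] = 2

2


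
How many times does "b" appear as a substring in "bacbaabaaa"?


Searching for "b" in "bacbaabaaa"
Scanning each position:
  Position 0: "b" => MATCH
  Position 1: "a" => no
  Position 2: "c" => no
  Position 3: "b" => MATCH
  Position 4: "a" => no
  Position 5: "a" => no
  Position 6: "b" => MATCH
  Position 7: "a" => no
  Position 8: "a" => no
  Position 9: "a" => no
Total occurrences: 3

3


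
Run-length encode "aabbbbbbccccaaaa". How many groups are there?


Input: aabbbbbbccccaaaa
Scanning for consecutive runs:
  Group 1: 'a' x 2 (positions 0-1)
  Group 2: 'b' x 6 (positions 2-7)
  Group 3: 'c' x 4 (positions 8-11)
  Group 4: 'a' x 4 (positions 12-15)
Total groups: 4

4


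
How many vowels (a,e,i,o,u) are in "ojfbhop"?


Input: ojfbhop
Checking each character:
  'o' at position 0: vowel (running total: 1)
  'j' at position 1: consonant
  'f' at position 2: consonant
  'b' at position 3: consonant
  'h' at position 4: consonant
  'o' at position 5: vowel (running total: 2)
  'p' at position 6: consonant
Total vowels: 2

2


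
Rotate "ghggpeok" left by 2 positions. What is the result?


Input: "ghggpeok", rotate left by 2
First 2 characters: "gh"
Remaining characters: "ggpeok"
Concatenate remaining + first: "ggpeok" + "gh" = "ggpeokgh"

ggpeokgh


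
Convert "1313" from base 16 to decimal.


Input: "1313" in base 16
Positional expansion:
  Digit '1' (value 1) x 16^3 = 4096
  Digit '3' (value 3) x 16^2 = 768
  Digit '1' (value 1) x 16^1 = 16
  Digit '3' (value 3) x 16^0 = 3
Sum = 4883

4883


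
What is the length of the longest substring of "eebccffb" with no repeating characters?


Input: "eebccffb"
Sliding window (track last position of each char):
  Position 0 ('e'): window [0,0] length 1 -- new best
  Position 1 ('e'): repeat (last at 0), move window start to 1
  Position 1 ('e'): window [1,1] length 1
  Position 2 ('b'): window [1,2] length 2 -- new best
  Position 3 ('c'): window [1,3] length 3 -- new best
  Position 4 ('c'): repeat (last at 3), move window start to 4
  Position 4 ('c'): window [4,4] length 1
  Position 5 ('f'): window [4,5] length 2
  Position 6 ('f'): repeat (last at 5), move window start to 6
  Position 6 ('f'): window [6,6] length 1
  Position 7 ('b'): window [6,7] length 2
Longest substring with no repeats: "ebc" with length 3

3


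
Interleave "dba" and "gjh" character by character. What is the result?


Interleaving "dba" and "gjh":
  Position 0: 'd' from first, 'g' from second => "dg"
  Position 1: 'b' from first, 'j' from second => "bj"
  Position 2: 'a' from first, 'h' from second => "ah"
Result: dgbjah

dgbjah


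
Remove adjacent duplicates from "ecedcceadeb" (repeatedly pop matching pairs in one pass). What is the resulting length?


Input: ecedcceadeb
Stack-based adjacent duplicate removal:
  Read 'e': push. Stack: e
  Read 'c': push. Stack: ec
  Read 'e': push. Stack: ece
  Read 'd': push. Stack: eced
  Read 'c': push. Stack: ecedc
  Read 'c': matches stack top 'c' => pop. Stack: eced
  Read 'e': push. Stack: ecede
  Read 'a': push. Stack: ecedea
  Read 'd': push. Stack: ecedead
  Read 'e': push. Stack: ecedeade
  Read 'b': push. Stack: ecedeadeb
Final stack: "ecedeadeb" (length 9)

9


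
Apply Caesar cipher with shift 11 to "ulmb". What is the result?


Caesar cipher: shift "ulmb" by 11
  'u' (pos 20) + 11 = pos 5 = 'f'
  'l' (pos 11) + 11 = pos 22 = 'w'
  'm' (pos 12) + 11 = pos 23 = 'x'
  'b' (pos 1) + 11 = pos 12 = 'm'
Result: fwxm

fwxm


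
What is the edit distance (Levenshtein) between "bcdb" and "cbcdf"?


Computing edit distance: "bcdb" -> "cbcdf"
DP table:
           c    b    c    d    f
      0    1    2    3    4    5
  b   1    1    1    2    3    4
  c   2    1    2    1    2    3
  d   3    2    2    2    1    2
  b   4    3    2    3    2    2
Edit distance = dp[4][5] = 2

2


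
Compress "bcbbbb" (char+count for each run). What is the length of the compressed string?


Input: bcbbbb
Runs:
  'b' x 1 => "b1"
  'c' x 1 => "c1"
  'b' x 4 => "b4"
Compressed: "b1c1b4"
Compressed length: 6

6


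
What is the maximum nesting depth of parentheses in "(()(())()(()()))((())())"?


Input: "(()(())()(()()))((())())"
Tracking depth:
  Position 0 '(': depth becomes 1
  Position 1 '(': depth becomes 2
  Position 2 ')': depth becomes 1
  Position 3 '(': depth becomes 2
  Position 4 '(': depth becomes 3
  Position 5 ')': depth becomes 2
  Position 6 ')': depth becomes 1
  Position 7 '(': depth becomes 2
  Position 8 ')': depth becomes 1
  Position 9 '(': depth becomes 2
  Position 10 '(': depth becomes 3
  Position 11 ')': depth becomes 2
  Position 12 '(': depth becomes 3
  Position 13 ')': depth becomes 2
  Position 14 ')': depth becomes 1
  Position 15 ')': depth becomes 0
  Position 16 '(': depth becomes 1
  Position 17 '(': depth becomes 2
  Position 18 '(': depth becomes 3
  Position 19 ')': depth becomes 2
  Position 20 ')': depth becomes 1
  Position 21 '(': depth becomes 2
  Position 22 ')': depth becomes 1
  Position 23 ')': depth becomes 0
Maximum depth reached: 3

3


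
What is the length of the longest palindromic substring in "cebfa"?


Input: "cebfa"
Checking substrings for palindromes:
  No multi-char palindromic substrings found
Longest palindromic substring: "c" with length 1

1


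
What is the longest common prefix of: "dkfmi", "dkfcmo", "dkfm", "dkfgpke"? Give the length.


Words: dkfmi, dkfcmo, dkfm, dkfgpke
  Position 0: all 'd' => match
  Position 1: all 'k' => match
  Position 2: all 'f' => match
  Position 3: ('m', 'c', 'm', 'g') => mismatch, stop
LCP = "dkf" (length 3)

3


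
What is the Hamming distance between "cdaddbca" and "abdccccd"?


Comparing "cdaddbca" and "abdccccd" position by position:
  Position 0: 'c' vs 'a' => differ
  Position 1: 'd' vs 'b' => differ
  Position 2: 'a' vs 'd' => differ
  Position 3: 'd' vs 'c' => differ
  Position 4: 'd' vs 'c' => differ
  Position 5: 'b' vs 'c' => differ
  Position 6: 'c' vs 'c' => same
  Position 7: 'a' vs 'd' => differ
Total differences (Hamming distance): 7

7


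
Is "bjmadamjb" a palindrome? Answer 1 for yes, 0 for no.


Input: bjmadamjb
Reversed: bjmadamjb
  Compare pos 0 ('b') with pos 8 ('b'): match
  Compare pos 1 ('j') with pos 7 ('j'): match
  Compare pos 2 ('m') with pos 6 ('m'): match
  Compare pos 3 ('a') with pos 5 ('a'): match
Result: palindrome

1


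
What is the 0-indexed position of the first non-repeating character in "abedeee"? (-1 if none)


Input: abedeee
Character frequencies:
  'a': 1
  'b': 1
  'd': 1
  'e': 4
Scanning left to right for freq == 1:
  Position 0 ('a'): unique! => answer = 0

0


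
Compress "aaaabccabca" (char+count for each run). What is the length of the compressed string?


Input: aaaabccabca
Runs:
  'a' x 4 => "a4"
  'b' x 1 => "b1"
  'c' x 2 => "c2"
  'a' x 1 => "a1"
  'b' x 1 => "b1"
  'c' x 1 => "c1"
  'a' x 1 => "a1"
Compressed: "a4b1c2a1b1c1a1"
Compressed length: 14

14


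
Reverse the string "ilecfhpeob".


Input: ilecfhpeob
Reading characters right to left:
  Position 9: 'b'
  Position 8: 'o'
  Position 7: 'e'
  Position 6: 'p'
  Position 5: 'h'
  Position 4: 'f'
  Position 3: 'c'
  Position 2: 'e'
  Position 1: 'l'
  Position 0: 'i'
Reversed: boephfceli

boephfceli


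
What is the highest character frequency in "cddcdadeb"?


Input: cddcdadeb
Character counts:
  'a': 1
  'b': 1
  'c': 2
  'd': 4
  'e': 1
Maximum frequency: 4

4


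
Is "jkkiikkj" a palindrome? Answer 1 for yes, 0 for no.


Input: jkkiikkj
Reversed: jkkiikkj
  Compare pos 0 ('j') with pos 7 ('j'): match
  Compare pos 1 ('k') with pos 6 ('k'): match
  Compare pos 2 ('k') with pos 5 ('k'): match
  Compare pos 3 ('i') with pos 4 ('i'): match
Result: palindrome

1


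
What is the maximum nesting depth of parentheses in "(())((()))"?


Input: "(())((()))"
Tracking depth:
  Position 0 '(': depth becomes 1
  Position 1 '(': depth becomes 2
  Position 2 ')': depth becomes 1
  Position 3 ')': depth becomes 0
  Position 4 '(': depth becomes 1
  Position 5 '(': depth becomes 2
  Position 6 '(': depth becomes 3
  Position 7 ')': depth becomes 2
  Position 8 ')': depth becomes 1
  Position 9 ')': depth becomes 0
Maximum depth reached: 3

3


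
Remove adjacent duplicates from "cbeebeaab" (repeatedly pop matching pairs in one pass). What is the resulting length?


Input: cbeebeaab
Stack-based adjacent duplicate removal:
  Read 'c': push. Stack: c
  Read 'b': push. Stack: cb
  Read 'e': push. Stack: cbe
  Read 'e': matches stack top 'e' => pop. Stack: cb
  Read 'b': matches stack top 'b' => pop. Stack: c
  Read 'e': push. Stack: ce
  Read 'a': push. Stack: cea
  Read 'a': matches stack top 'a' => pop. Stack: ce
  Read 'b': push. Stack: ceb
Final stack: "ceb" (length 3)

3


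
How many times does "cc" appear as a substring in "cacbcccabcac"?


Searching for "cc" in "cacbcccabcac"
Scanning each position:
  Position 0: "ca" => no
  Position 1: "ac" => no
  Position 2: "cb" => no
  Position 3: "bc" => no
  Position 4: "cc" => MATCH
  Position 5: "cc" => MATCH
  Position 6: "ca" => no
  Position 7: "ab" => no
  Position 8: "bc" => no
  Position 9: "ca" => no
  Position 10: "ac" => no
Total occurrences: 2

2


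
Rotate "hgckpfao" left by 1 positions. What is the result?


Input: "hgckpfao", rotate left by 1
First 1 characters: "h"
Remaining characters: "gckpfao"
Concatenate remaining + first: "gckpfao" + "h" = "gckpfaoh"

gckpfaoh


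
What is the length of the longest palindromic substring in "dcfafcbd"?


Input: "dcfafcbd"
Checking substrings for palindromes:
  [1:6] "cfafc" (len 5) => palindrome
  [2:5] "faf" (len 3) => palindrome
Longest palindromic substring: "cfafc" with length 5

5


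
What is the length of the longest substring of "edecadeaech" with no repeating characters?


Input: "edecadeaech"
Sliding window (track last position of each char):
  Position 0 ('e'): window [0,0] length 1 -- new best
  Position 1 ('d'): window [0,1] length 2 -- new best
  Position 2 ('e'): repeat (last at 0), move window start to 1
  Position 2 ('e'): window [1,2] length 2
  Position 3 ('c'): window [1,3] length 3 -- new best
  Position 4 ('a'): window [1,4] length 4 -- new best
  Position 5 ('d'): repeat (last at 1), move window start to 2
  Position 5 ('d'): window [2,5] length 4
  Position 6 ('e'): repeat (last at 2), move window start to 3
  Position 6 ('e'): window [3,6] length 4
  Position 7 ('a'): repeat (last at 4), move window start to 5
  Position 7 ('a'): window [5,7] length 3
  Position 8 ('e'): repeat (last at 6), move window start to 7
  Position 8 ('e'): window [7,8] length 2
  Position 9 ('c'): window [7,9] length 3
  Position 10 ('h'): window [7,10] length 4
Longest substring with no repeats: "deca" with length 4

4


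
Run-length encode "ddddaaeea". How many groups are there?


Input: ddddaaeea
Scanning for consecutive runs:
  Group 1: 'd' x 4 (positions 0-3)
  Group 2: 'a' x 2 (positions 4-5)
  Group 3: 'e' x 2 (positions 6-7)
  Group 4: 'a' x 1 (positions 8-8)
Total groups: 4

4


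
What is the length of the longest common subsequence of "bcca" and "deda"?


LCS of "bcca" and "deda"
DP table:
           d    e    d    a
      0    0    0    0    0
  b   0    0    0    0    0
  c   0    0    0    0    0
  c   0    0    0    0    0
  a   0    0    0    0    1
LCS length = dp[4][4] = 1

1


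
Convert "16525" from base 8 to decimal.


Input: "16525" in base 8
Positional expansion:
  Digit '1' (value 1) x 8^4 = 4096
  Digit '6' (value 6) x 8^3 = 3072
  Digit '5' (value 5) x 8^2 = 320
  Digit '2' (value 2) x 8^1 = 16
  Digit '5' (value 5) x 8^0 = 5
Sum = 7509

7509


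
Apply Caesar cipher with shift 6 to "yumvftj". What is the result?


Caesar cipher: shift "yumvftj" by 6
  'y' (pos 24) + 6 = pos 4 = 'e'
  'u' (pos 20) + 6 = pos 0 = 'a'
  'm' (pos 12) + 6 = pos 18 = 's'
  'v' (pos 21) + 6 = pos 1 = 'b'
  'f' (pos 5) + 6 = pos 11 = 'l'
  't' (pos 19) + 6 = pos 25 = 'z'
  'j' (pos 9) + 6 = pos 15 = 'p'
Result: easblzp

easblzp


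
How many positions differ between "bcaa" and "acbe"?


Comparing "bcaa" and "acbe" position by position:
  Position 0: 'b' vs 'a' => DIFFER
  Position 1: 'c' vs 'c' => same
  Position 2: 'a' vs 'b' => DIFFER
  Position 3: 'a' vs 'e' => DIFFER
Positions that differ: 3

3


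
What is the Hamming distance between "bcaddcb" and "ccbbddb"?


Comparing "bcaddcb" and "ccbbddb" position by position:
  Position 0: 'b' vs 'c' => differ
  Position 1: 'c' vs 'c' => same
  Position 2: 'a' vs 'b' => differ
  Position 3: 'd' vs 'b' => differ
  Position 4: 'd' vs 'd' => same
  Position 5: 'c' vs 'd' => differ
  Position 6: 'b' vs 'b' => same
Total differences (Hamming distance): 4

4


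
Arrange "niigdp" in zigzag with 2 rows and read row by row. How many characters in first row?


Zigzag "niigdp" into 2 rows:
Placing characters:
  'n' => row 0
  'i' => row 1
  'i' => row 0
  'g' => row 1
  'd' => row 0
  'p' => row 1
Rows:
  Row 0: "nid"
  Row 1: "igp"
First row length: 3

3


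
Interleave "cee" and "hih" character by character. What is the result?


Interleaving "cee" and "hih":
  Position 0: 'c' from first, 'h' from second => "ch"
  Position 1: 'e' from first, 'i' from second => "ei"
  Position 2: 'e' from first, 'h' from second => "eh"
Result: cheieh

cheieh


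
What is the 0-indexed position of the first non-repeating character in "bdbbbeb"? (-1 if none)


Input: bdbbbeb
Character frequencies:
  'b': 5
  'd': 1
  'e': 1
Scanning left to right for freq == 1:
  Position 0 ('b'): freq=5, skip
  Position 1 ('d'): unique! => answer = 1

1


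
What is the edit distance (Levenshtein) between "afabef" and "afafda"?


Computing edit distance: "afabef" -> "afafda"
DP table:
           a    f    a    f    d    a
      0    1    2    3    4    5    6
  a   1    0    1    2    3    4    5
  f   2    1    0    1    2    3    4
  a   3    2    1    0    1    2    3
  b   4    3    2    1    1    2    3
  e   5    4    3    2    2    2    3
  f   6    5    4    3    2    3    3
Edit distance = dp[6][6] = 3

3


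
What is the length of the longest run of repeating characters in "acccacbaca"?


Input: "acccacbaca"
Scanning for longest run:
  Position 1 ('c'): new char, reset run to 1
  Position 2 ('c'): continues run of 'c', length=2
  Position 3 ('c'): continues run of 'c', length=3
  Position 4 ('a'): new char, reset run to 1
  Position 5 ('c'): new char, reset run to 1
  Position 6 ('b'): new char, reset run to 1
  Position 7 ('a'): new char, reset run to 1
  Position 8 ('c'): new char, reset run to 1
  Position 9 ('a'): new char, reset run to 1
Longest run: 'c' with length 3

3


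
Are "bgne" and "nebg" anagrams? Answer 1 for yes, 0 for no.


Strings: "bgne", "nebg"
Sorted first:  begn
Sorted second: begn
Sorted forms match => anagrams

1


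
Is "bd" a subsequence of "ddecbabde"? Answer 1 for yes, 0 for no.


Check if "bd" is a subsequence of "ddecbabde"
Greedy scan:
  Position 0 ('d'): no match needed
  Position 1 ('d'): no match needed
  Position 2 ('e'): no match needed
  Position 3 ('c'): no match needed
  Position 4 ('b'): matches sub[0] = 'b'
  Position 5 ('a'): no match needed
  Position 6 ('b'): no match needed
  Position 7 ('d'): matches sub[1] = 'd'
  Position 8 ('e'): no match needed
All 2 characters matched => is a subsequence

1


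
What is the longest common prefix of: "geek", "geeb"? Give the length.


Words: geek, geeb
  Position 0: all 'g' => match
  Position 1: all 'e' => match
  Position 2: all 'e' => match
  Position 3: ('k', 'b') => mismatch, stop
LCP = "gee" (length 3)

3


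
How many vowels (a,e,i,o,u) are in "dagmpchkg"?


Input: dagmpchkg
Checking each character:
  'd' at position 0: consonant
  'a' at position 1: vowel (running total: 1)
  'g' at position 2: consonant
  'm' at position 3: consonant
  'p' at position 4: consonant
  'c' at position 5: consonant
  'h' at position 6: consonant
  'k' at position 7: consonant
  'g' at position 8: consonant
Total vowels: 1

1


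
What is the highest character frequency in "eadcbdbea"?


Input: eadcbdbea
Character counts:
  'a': 2
  'b': 2
  'c': 1
  'd': 2
  'e': 2
Maximum frequency: 2

2


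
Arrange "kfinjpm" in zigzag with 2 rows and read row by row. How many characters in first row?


Zigzag "kfinjpm" into 2 rows:
Placing characters:
  'k' => row 0
  'f' => row 1
  'i' => row 0
  'n' => row 1
  'j' => row 0
  'p' => row 1
  'm' => row 0
Rows:
  Row 0: "kijm"
  Row 1: "fnp"
First row length: 4

4


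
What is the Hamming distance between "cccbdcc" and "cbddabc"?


Comparing "cccbdcc" and "cbddabc" position by position:
  Position 0: 'c' vs 'c' => same
  Position 1: 'c' vs 'b' => differ
  Position 2: 'c' vs 'd' => differ
  Position 3: 'b' vs 'd' => differ
  Position 4: 'd' vs 'a' => differ
  Position 5: 'c' vs 'b' => differ
  Position 6: 'c' vs 'c' => same
Total differences (Hamming distance): 5

5


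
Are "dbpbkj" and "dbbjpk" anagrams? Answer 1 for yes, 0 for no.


Strings: "dbpbkj", "dbbjpk"
Sorted first:  bbdjkp
Sorted second: bbdjkp
Sorted forms match => anagrams

1


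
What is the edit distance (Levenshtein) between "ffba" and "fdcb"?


Computing edit distance: "ffba" -> "fdcb"
DP table:
           f    d    c    b
      0    1    2    3    4
  f   1    0    1    2    3
  f   2    1    1    2    3
  b   3    2    2    2    2
  a   4    3    3    3    3
Edit distance = dp[4][4] = 3

3


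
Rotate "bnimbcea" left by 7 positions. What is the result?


Input: "bnimbcea", rotate left by 7
First 7 characters: "bnimbce"
Remaining characters: "a"
Concatenate remaining + first: "a" + "bnimbce" = "abnimbce"

abnimbce


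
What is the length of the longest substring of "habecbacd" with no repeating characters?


Input: "habecbacd"
Sliding window (track last position of each char):
  Position 0 ('h'): window [0,0] length 1 -- new best
  Position 1 ('a'): window [0,1] length 2 -- new best
  Position 2 ('b'): window [0,2] length 3 -- new best
  Position 3 ('e'): window [0,3] length 4 -- new best
  Position 4 ('c'): window [0,4] length 5 -- new best
  Position 5 ('b'): repeat (last at 2), move window start to 3
  Position 5 ('b'): window [3,5] length 3
  Position 6 ('a'): window [3,6] length 4
  Position 7 ('c'): repeat (last at 4), move window start to 5
  Position 7 ('c'): window [5,7] length 3
  Position 8 ('d'): window [5,8] length 4
Longest substring with no repeats: "habec" with length 5

5


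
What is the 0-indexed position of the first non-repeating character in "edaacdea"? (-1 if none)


Input: edaacdea
Character frequencies:
  'a': 3
  'c': 1
  'd': 2
  'e': 2
Scanning left to right for freq == 1:
  Position 0 ('e'): freq=2, skip
  Position 1 ('d'): freq=2, skip
  Position 2 ('a'): freq=3, skip
  Position 3 ('a'): freq=3, skip
  Position 4 ('c'): unique! => answer = 4

4


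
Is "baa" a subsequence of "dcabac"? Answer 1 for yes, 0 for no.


Check if "baa" is a subsequence of "dcabac"
Greedy scan:
  Position 0 ('d'): no match needed
  Position 1 ('c'): no match needed
  Position 2 ('a'): no match needed
  Position 3 ('b'): matches sub[0] = 'b'
  Position 4 ('a'): matches sub[1] = 'a'
  Position 5 ('c'): no match needed
Only matched 2/3 characters => not a subsequence

0


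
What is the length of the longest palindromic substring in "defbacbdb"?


Input: "defbacbdb"
Checking substrings for palindromes:
  [6:9] "bdb" (len 3) => palindrome
Longest palindromic substring: "bdb" with length 3

3


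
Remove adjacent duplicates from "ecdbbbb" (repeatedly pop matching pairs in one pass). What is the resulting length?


Input: ecdbbbb
Stack-based adjacent duplicate removal:
  Read 'e': push. Stack: e
  Read 'c': push. Stack: ec
  Read 'd': push. Stack: ecd
  Read 'b': push. Stack: ecdb
  Read 'b': matches stack top 'b' => pop. Stack: ecd
  Read 'b': push. Stack: ecdb
  Read 'b': matches stack top 'b' => pop. Stack: ecd
Final stack: "ecd" (length 3)

3


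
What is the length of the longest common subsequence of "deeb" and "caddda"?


LCS of "deeb" and "caddda"
DP table:
           c    a    d    d    d    a
      0    0    0    0    0    0    0
  d   0    0    0    1    1    1    1
  e   0    0    0    1    1    1    1
  e   0    0    0    1    1    1    1
  b   0    0    0    1    1    1    1
LCS length = dp[4][6] = 1

1


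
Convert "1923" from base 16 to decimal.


Input: "1923" in base 16
Positional expansion:
  Digit '1' (value 1) x 16^3 = 4096
  Digit '9' (value 9) x 16^2 = 2304
  Digit '2' (value 2) x 16^1 = 32
  Digit '3' (value 3) x 16^0 = 3
Sum = 6435

6435


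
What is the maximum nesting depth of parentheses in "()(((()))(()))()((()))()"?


Input: "()(((()))(()))()((()))()"
Tracking depth:
  Position 0 '(': depth becomes 1
  Position 1 ')': depth becomes 0
  Position 2 '(': depth becomes 1
  Position 3 '(': depth becomes 2
  Position 4 '(': depth becomes 3
  Position 5 '(': depth becomes 4
  Position 6 ')': depth becomes 3
  Position 7 ')': depth becomes 2
  Position 8 ')': depth becomes 1
  Position 9 '(': depth becomes 2
  Position 10 '(': depth becomes 3
  Position 11 ')': depth becomes 2
  Position 12 ')': depth becomes 1
  Position 13 ')': depth becomes 0
  Position 14 '(': depth becomes 1
  Position 15 ')': depth becomes 0
  Position 16 '(': depth becomes 1
  Position 17 '(': depth becomes 2
  Position 18 '(': depth becomes 3
  Position 19 ')': depth becomes 2
  Position 20 ')': depth becomes 1
  Position 21 ')': depth becomes 0
  Position 22 '(': depth becomes 1
  Position 23 ')': depth becomes 0
Maximum depth reached: 4

4


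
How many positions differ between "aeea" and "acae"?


Comparing "aeea" and "acae" position by position:
  Position 0: 'a' vs 'a' => same
  Position 1: 'e' vs 'c' => DIFFER
  Position 2: 'e' vs 'a' => DIFFER
  Position 3: 'a' vs 'e' => DIFFER
Positions that differ: 3

3


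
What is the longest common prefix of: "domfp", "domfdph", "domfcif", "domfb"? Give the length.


Words: domfp, domfdph, domfcif, domfb
  Position 0: all 'd' => match
  Position 1: all 'o' => match
  Position 2: all 'm' => match
  Position 3: all 'f' => match
  Position 4: ('p', 'd', 'c', 'b') => mismatch, stop
LCP = "domf" (length 4)

4


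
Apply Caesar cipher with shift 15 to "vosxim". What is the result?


Caesar cipher: shift "vosxim" by 15
  'v' (pos 21) + 15 = pos 10 = 'k'
  'o' (pos 14) + 15 = pos 3 = 'd'
  's' (pos 18) + 15 = pos 7 = 'h'
  'x' (pos 23) + 15 = pos 12 = 'm'
  'i' (pos 8) + 15 = pos 23 = 'x'
  'm' (pos 12) + 15 = pos 1 = 'b'
Result: kdhmxb

kdhmxb


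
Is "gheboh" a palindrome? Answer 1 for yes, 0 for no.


Input: gheboh
Reversed: hobehg
  Compare pos 0 ('g') with pos 5 ('h'): MISMATCH
  Compare pos 1 ('h') with pos 4 ('o'): MISMATCH
  Compare pos 2 ('e') with pos 3 ('b'): MISMATCH
Result: not a palindrome

0


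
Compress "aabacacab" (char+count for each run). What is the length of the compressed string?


Input: aabacacab
Runs:
  'a' x 2 => "a2"
  'b' x 1 => "b1"
  'a' x 1 => "a1"
  'c' x 1 => "c1"
  'a' x 1 => "a1"
  'c' x 1 => "c1"
  'a' x 1 => "a1"
  'b' x 1 => "b1"
Compressed: "a2b1a1c1a1c1a1b1"
Compressed length: 16

16


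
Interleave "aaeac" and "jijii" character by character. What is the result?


Interleaving "aaeac" and "jijii":
  Position 0: 'a' from first, 'j' from second => "aj"
  Position 1: 'a' from first, 'i' from second => "ai"
  Position 2: 'e' from first, 'j' from second => "ej"
  Position 3: 'a' from first, 'i' from second => "ai"
  Position 4: 'c' from first, 'i' from second => "ci"
Result: ajaiejaici

ajaiejaici


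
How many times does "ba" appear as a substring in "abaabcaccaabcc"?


Searching for "ba" in "abaabcaccaabcc"
Scanning each position:
  Position 0: "ab" => no
  Position 1: "ba" => MATCH
  Position 2: "aa" => no
  Position 3: "ab" => no
  Position 4: "bc" => no
  Position 5: "ca" => no
  Position 6: "ac" => no
  Position 7: "cc" => no
  Position 8: "ca" => no
  Position 9: "aa" => no
  Position 10: "ab" => no
  Position 11: "bc" => no
  Position 12: "cc" => no
Total occurrences: 1

1


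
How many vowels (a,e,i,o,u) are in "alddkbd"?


Input: alddkbd
Checking each character:
  'a' at position 0: vowel (running total: 1)
  'l' at position 1: consonant
  'd' at position 2: consonant
  'd' at position 3: consonant
  'k' at position 4: consonant
  'b' at position 5: consonant
  'd' at position 6: consonant
Total vowels: 1

1


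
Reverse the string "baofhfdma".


Input: baofhfdma
Reading characters right to left:
  Position 8: 'a'
  Position 7: 'm'
  Position 6: 'd'
  Position 5: 'f'
  Position 4: 'h'
  Position 3: 'f'
  Position 2: 'o'
  Position 1: 'a'
  Position 0: 'b'
Reversed: amdfhfoab

amdfhfoab


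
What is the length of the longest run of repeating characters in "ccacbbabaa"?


Input: "ccacbbabaa"
Scanning for longest run:
  Position 1 ('c'): continues run of 'c', length=2
  Position 2 ('a'): new char, reset run to 1
  Position 3 ('c'): new char, reset run to 1
  Position 4 ('b'): new char, reset run to 1
  Position 5 ('b'): continues run of 'b', length=2
  Position 6 ('a'): new char, reset run to 1
  Position 7 ('b'): new char, reset run to 1
  Position 8 ('a'): new char, reset run to 1
  Position 9 ('a'): continues run of 'a', length=2
Longest run: 'c' with length 2

2


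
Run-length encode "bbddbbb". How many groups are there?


Input: bbddbbb
Scanning for consecutive runs:
  Group 1: 'b' x 2 (positions 0-1)
  Group 2: 'd' x 2 (positions 2-3)
  Group 3: 'b' x 3 (positions 4-6)
Total groups: 3

3


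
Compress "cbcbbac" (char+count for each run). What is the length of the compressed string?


Input: cbcbbac
Runs:
  'c' x 1 => "c1"
  'b' x 1 => "b1"
  'c' x 1 => "c1"
  'b' x 2 => "b2"
  'a' x 1 => "a1"
  'c' x 1 => "c1"
Compressed: "c1b1c1b2a1c1"
Compressed length: 12

12


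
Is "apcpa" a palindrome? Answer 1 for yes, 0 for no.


Input: apcpa
Reversed: apcpa
  Compare pos 0 ('a') with pos 4 ('a'): match
  Compare pos 1 ('p') with pos 3 ('p'): match
Result: palindrome

1


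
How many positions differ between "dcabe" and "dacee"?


Comparing "dcabe" and "dacee" position by position:
  Position 0: 'd' vs 'd' => same
  Position 1: 'c' vs 'a' => DIFFER
  Position 2: 'a' vs 'c' => DIFFER
  Position 3: 'b' vs 'e' => DIFFER
  Position 4: 'e' vs 'e' => same
Positions that differ: 3

3


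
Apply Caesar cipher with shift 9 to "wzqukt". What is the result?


Caesar cipher: shift "wzqukt" by 9
  'w' (pos 22) + 9 = pos 5 = 'f'
  'z' (pos 25) + 9 = pos 8 = 'i'
  'q' (pos 16) + 9 = pos 25 = 'z'
  'u' (pos 20) + 9 = pos 3 = 'd'
  'k' (pos 10) + 9 = pos 19 = 't'
  't' (pos 19) + 9 = pos 2 = 'c'
Result: fizdtc

fizdtc


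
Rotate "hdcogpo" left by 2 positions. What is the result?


Input: "hdcogpo", rotate left by 2
First 2 characters: "hd"
Remaining characters: "cogpo"
Concatenate remaining + first: "cogpo" + "hd" = "cogpohd"

cogpohd


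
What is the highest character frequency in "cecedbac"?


Input: cecedbac
Character counts:
  'a': 1
  'b': 1
  'c': 3
  'd': 1
  'e': 2
Maximum frequency: 3

3


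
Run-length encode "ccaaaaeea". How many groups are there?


Input: ccaaaaeea
Scanning for consecutive runs:
  Group 1: 'c' x 2 (positions 0-1)
  Group 2: 'a' x 4 (positions 2-5)
  Group 3: 'e' x 2 (positions 6-7)
  Group 4: 'a' x 1 (positions 8-8)
Total groups: 4

4


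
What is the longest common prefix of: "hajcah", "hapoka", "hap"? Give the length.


Words: hajcah, hapoka, hap
  Position 0: all 'h' => match
  Position 1: all 'a' => match
  Position 2: ('j', 'p', 'p') => mismatch, stop
LCP = "ha" (length 2)

2


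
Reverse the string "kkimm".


Input: kkimm
Reading characters right to left:
  Position 4: 'm'
  Position 3: 'm'
  Position 2: 'i'
  Position 1: 'k'
  Position 0: 'k'
Reversed: mmikk

mmikk


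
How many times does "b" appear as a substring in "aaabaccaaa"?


Searching for "b" in "aaabaccaaa"
Scanning each position:
  Position 0: "a" => no
  Position 1: "a" => no
  Position 2: "a" => no
  Position 3: "b" => MATCH
  Position 4: "a" => no
  Position 5: "c" => no
  Position 6: "c" => no
  Position 7: "a" => no
  Position 8: "a" => no
  Position 9: "a" => no
Total occurrences: 1

1


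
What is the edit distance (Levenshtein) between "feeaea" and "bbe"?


Computing edit distance: "feeaea" -> "bbe"
DP table:
           b    b    e
      0    1    2    3
  f   1    1    2    3
  e   2    2    2    2
  e   3    3    3    2
  a   4    4    4    3
  e   5    5    5    4
  a   6    6    6    5
Edit distance = dp[6][3] = 5

5


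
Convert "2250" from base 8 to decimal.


Input: "2250" in base 8
Positional expansion:
  Digit '2' (value 2) x 8^3 = 1024
  Digit '2' (value 2) x 8^2 = 128
  Digit '5' (value 5) x 8^1 = 40
  Digit '0' (value 0) x 8^0 = 0
Sum = 1192

1192


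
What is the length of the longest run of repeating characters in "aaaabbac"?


Input: "aaaabbac"
Scanning for longest run:
  Position 1 ('a'): continues run of 'a', length=2
  Position 2 ('a'): continues run of 'a', length=3
  Position 3 ('a'): continues run of 'a', length=4
  Position 4 ('b'): new char, reset run to 1
  Position 5 ('b'): continues run of 'b', length=2
  Position 6 ('a'): new char, reset run to 1
  Position 7 ('c'): new char, reset run to 1
Longest run: 'a' with length 4

4


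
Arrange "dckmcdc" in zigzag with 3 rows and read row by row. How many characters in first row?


Zigzag "dckmcdc" into 3 rows:
Placing characters:
  'd' => row 0
  'c' => row 1
  'k' => row 2
  'm' => row 1
  'c' => row 0
  'd' => row 1
  'c' => row 2
Rows:
  Row 0: "dc"
  Row 1: "cmd"
  Row 2: "kc"
First row length: 2

2
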